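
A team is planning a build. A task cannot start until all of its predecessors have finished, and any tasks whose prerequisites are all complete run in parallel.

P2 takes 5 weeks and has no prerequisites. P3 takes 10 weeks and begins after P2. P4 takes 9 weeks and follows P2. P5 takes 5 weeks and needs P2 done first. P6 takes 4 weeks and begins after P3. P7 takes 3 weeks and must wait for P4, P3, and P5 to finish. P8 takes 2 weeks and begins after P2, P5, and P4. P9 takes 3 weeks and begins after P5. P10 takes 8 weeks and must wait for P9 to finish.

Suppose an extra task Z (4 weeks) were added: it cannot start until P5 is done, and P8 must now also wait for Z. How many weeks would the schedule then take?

Originally the schedule takes 21 weeks.
With Z inserted, P8 now waits for max(P2, P5, P4, Z).
New critical path: P2→P5→P9→P10 = 5+5+3+8 = 21 ⇒ 21 weeks.

21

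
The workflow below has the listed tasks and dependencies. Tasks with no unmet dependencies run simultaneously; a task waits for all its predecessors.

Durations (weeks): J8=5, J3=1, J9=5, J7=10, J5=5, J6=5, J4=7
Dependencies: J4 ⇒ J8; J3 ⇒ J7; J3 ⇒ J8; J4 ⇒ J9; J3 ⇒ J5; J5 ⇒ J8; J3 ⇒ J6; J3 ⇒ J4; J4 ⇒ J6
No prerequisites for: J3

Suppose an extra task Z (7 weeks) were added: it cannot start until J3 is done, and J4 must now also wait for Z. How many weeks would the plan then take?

Originally the plan takes 13 weeks.
With Z inserted, J4 now waits for max(J3, Z).
New critical path: J3→Z→J4→J6 = 1+7+7+5 = 20 ⇒ 20 weeks.

20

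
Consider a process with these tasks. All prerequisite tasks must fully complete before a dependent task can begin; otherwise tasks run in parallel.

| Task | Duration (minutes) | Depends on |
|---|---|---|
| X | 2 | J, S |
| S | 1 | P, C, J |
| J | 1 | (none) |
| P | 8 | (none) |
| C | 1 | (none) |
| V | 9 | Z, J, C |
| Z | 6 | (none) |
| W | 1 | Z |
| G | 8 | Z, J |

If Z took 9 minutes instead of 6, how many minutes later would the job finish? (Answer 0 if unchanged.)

3

Baseline: Z→V = 6+9 = 15 → 15 minutes.
Z lies on that path, so at 9 minutes the path becomes 18 minutes.
The critical path is still Z→V; finish is now 18 minutes.
Change in finish: 18 − 15 = +3 minutes.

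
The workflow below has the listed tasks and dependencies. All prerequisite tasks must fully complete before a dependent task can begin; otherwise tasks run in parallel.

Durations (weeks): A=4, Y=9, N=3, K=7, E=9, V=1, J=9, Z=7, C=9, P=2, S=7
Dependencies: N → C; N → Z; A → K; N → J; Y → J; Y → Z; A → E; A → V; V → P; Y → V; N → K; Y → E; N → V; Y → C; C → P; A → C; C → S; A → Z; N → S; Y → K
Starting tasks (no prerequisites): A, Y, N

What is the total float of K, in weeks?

Critical path: Y→C→S = 9+9+7 = 25, so the finish is 25 weeks.
The longest chain containing K totals 16 weeks.
So K can slip 25 − 16 = 9 weeks.

9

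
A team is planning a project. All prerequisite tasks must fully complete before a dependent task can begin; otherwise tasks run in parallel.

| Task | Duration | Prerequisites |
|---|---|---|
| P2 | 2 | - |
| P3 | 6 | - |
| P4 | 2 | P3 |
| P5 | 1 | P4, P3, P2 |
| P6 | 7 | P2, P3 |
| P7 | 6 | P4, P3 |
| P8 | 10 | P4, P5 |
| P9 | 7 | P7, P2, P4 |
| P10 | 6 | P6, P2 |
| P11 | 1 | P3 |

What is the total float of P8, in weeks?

P3→P4→P7→P9 = 6+2+6+7 = 21 sets the makespan at 21 weeks.
P8 finishes as early as 19 and must finish by 21.
Float = 21 − 19 = 2.

2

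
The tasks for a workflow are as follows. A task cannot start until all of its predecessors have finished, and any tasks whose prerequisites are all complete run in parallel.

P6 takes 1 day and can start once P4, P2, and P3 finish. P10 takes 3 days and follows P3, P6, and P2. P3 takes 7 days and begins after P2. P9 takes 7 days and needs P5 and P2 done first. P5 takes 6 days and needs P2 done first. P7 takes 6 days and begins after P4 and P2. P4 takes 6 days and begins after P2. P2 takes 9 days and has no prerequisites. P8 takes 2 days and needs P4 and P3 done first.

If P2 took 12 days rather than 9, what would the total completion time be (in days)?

25

Actual critical path: P2→P5→P9 = 9+6+7 = 22 ⇒ 22 days.
Since P2 is critical, the +3 change carries straight to that chain (now 25 days).
No other chain overtakes it, so the finish is 25 days.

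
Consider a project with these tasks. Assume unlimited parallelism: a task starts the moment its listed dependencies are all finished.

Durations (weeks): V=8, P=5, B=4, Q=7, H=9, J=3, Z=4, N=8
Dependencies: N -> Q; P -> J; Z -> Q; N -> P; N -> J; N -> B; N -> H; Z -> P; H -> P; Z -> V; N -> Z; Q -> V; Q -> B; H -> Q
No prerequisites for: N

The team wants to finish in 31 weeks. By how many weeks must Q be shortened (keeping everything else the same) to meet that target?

Current finish: 32 weeks; target: 31.
Q is on every critical path, so each week cut from Q cuts the finish by one (this holds down to a finish of 26).
Need 32 − 31 = 1 week off Q → Q becomes 6 weeks, finish becomes 31.

1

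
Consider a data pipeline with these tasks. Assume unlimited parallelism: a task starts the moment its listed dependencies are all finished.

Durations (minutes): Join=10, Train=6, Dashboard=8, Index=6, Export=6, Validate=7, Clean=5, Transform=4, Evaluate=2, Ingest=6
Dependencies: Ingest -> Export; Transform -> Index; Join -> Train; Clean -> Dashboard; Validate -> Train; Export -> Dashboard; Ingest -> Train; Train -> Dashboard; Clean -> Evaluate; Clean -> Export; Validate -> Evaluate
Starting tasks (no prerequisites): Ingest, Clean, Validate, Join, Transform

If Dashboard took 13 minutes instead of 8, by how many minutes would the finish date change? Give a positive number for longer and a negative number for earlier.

5

As given, the longest chain is Join→Train→Dashboard = 10+6+8 = 24, so the finish is 24 minutes.
Dashboard is on the critical path; changing it to 13 makes that path 29 minutes.
No other chain overtakes it, so the finish is 29 minutes.
Change in finish: 29 − 24 = +5 minutes.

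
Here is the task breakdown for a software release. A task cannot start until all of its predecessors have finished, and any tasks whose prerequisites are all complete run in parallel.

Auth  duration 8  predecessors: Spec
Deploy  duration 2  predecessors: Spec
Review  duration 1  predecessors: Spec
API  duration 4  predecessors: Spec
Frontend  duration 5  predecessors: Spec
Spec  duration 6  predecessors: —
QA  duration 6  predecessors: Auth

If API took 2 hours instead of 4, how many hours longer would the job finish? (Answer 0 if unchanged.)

0

As given, the longest chain is Spec→Auth→QA = 6+8+6 = 20, so the finish is 20 hours.
The longest path through API is only 10 hours, so API has float 10.
That remains the longest chain; total 20 hours.
Change in finish: 20 − 20 = +0 hours.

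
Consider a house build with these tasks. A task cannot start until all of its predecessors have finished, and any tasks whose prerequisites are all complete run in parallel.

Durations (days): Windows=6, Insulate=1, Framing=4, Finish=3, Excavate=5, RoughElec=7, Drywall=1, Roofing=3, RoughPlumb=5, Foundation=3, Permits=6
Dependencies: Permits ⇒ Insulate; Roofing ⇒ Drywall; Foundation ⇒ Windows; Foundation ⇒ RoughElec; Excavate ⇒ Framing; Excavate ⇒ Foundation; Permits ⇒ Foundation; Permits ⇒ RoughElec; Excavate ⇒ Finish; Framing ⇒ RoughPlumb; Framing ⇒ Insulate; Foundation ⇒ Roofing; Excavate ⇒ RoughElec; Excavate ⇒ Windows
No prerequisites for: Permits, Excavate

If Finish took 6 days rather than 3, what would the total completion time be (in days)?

Critical path before the change: Permits→Foundation→RoughElec = 6+3+7 = 16 giving 16 days.
Finish is off the critical path — its longest chain is 8 days, giving 8 of slack.
No other chain overtakes it, so the finish is 16 days.

16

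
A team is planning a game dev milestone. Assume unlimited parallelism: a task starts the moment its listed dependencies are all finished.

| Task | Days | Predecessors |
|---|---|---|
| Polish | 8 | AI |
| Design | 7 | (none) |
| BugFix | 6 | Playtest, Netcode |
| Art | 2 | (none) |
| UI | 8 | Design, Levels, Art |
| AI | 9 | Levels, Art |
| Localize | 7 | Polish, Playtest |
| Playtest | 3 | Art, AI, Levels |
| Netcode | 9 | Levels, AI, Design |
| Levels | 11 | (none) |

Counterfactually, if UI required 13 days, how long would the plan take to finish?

As given, the longest chain is Levels→AI→Netcode→BugFix = 11+9+9+6 = 35, so the finish is 35 days.
UI is off the critical path — its longest chain is 19 days, giving 16 of slack.
No other chain overtakes it, so the finish is 35 days.

35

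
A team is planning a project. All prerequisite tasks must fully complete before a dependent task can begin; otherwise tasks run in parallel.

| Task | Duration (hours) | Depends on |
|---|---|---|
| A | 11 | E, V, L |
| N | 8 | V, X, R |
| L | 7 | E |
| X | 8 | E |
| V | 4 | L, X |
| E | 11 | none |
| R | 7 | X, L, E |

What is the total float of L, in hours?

1

Critical path: E→X→R→N = 11+8+7+8 = 34, so the finish is 34 hours.
L finishes as early as 18 and must finish by 19.
Slack of L = 12 − 11 = 1 hour.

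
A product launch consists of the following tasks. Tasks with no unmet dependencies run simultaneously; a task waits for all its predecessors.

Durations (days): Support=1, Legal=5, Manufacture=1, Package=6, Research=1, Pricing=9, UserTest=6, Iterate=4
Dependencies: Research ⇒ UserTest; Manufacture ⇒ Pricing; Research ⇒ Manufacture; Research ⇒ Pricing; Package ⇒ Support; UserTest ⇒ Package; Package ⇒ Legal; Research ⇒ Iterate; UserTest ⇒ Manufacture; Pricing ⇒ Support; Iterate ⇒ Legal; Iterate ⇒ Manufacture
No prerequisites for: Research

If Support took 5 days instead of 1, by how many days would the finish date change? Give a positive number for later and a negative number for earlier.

4

The binding path is Research→UserTest→Manufacture→Pricing→Support = 1+6+1+9+1 = 18; finish at 18 days.
Since Support is critical, the +4 change carries straight to that chain (now 22 days).
That remains the longest chain; total 22 days.
Change in finish: 22 − 18 = +4 days.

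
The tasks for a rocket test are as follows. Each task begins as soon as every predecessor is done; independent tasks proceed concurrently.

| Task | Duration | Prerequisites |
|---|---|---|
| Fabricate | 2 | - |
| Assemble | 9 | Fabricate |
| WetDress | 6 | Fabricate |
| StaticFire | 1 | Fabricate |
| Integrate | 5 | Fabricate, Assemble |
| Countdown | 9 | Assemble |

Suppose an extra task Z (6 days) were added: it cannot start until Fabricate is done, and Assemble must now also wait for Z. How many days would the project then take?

26

Originally the project takes 20 days.
With Z inserted, Assemble now waits for max(Fabricate, Z).
New critical path: Fabricate→Z→Assemble→Countdown = 2+6+9+9 = 26 ⇒ 26 days.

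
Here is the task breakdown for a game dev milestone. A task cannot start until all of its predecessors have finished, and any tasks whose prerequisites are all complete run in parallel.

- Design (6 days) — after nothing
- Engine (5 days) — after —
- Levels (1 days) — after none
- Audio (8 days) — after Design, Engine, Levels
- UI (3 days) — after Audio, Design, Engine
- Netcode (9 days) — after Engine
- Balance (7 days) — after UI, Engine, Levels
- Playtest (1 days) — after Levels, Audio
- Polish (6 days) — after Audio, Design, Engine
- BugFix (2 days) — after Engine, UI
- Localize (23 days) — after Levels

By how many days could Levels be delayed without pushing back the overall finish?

0

The longest chain is Design→Audio→UI→Balance = 6+8+3+7 = 24; overall finish 24 days.
Longest path through Levels: 24 days (earliest finish 1, latest finish 1).
Slack of Levels = 0 − 0 = 0 days.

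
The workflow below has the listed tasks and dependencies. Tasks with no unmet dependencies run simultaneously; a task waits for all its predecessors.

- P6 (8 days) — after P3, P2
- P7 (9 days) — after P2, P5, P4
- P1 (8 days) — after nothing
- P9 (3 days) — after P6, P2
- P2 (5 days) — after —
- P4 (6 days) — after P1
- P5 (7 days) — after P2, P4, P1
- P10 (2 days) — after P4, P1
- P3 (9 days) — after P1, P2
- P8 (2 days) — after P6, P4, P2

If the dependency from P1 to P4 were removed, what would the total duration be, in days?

Before: longest chain P1→P4→P5→P7 = 8+6+7+9 = 30, finish 30.
Without P1→P4, P4's earliest start moves from 8 to 0.
The longest chain is now P1→P3→P6→P9 = 8+9+8+3 = 28, so the workflow takes 28 days.

28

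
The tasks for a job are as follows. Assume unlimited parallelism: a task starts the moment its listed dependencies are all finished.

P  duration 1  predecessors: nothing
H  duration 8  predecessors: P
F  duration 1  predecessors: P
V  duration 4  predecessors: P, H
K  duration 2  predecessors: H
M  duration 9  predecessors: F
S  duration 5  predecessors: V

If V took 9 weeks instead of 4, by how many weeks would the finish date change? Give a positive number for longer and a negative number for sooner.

Critical path before the change: P→H→V→S = 1+8+4+5 = 18 giving 18 weeks.
V lies on that path, so at 9 weeks the path becomes 23 weeks.
The critical path is still P→H→V→S; finish is now 23 weeks.
Change in finish: 23 − 18 = +5 weeks.

5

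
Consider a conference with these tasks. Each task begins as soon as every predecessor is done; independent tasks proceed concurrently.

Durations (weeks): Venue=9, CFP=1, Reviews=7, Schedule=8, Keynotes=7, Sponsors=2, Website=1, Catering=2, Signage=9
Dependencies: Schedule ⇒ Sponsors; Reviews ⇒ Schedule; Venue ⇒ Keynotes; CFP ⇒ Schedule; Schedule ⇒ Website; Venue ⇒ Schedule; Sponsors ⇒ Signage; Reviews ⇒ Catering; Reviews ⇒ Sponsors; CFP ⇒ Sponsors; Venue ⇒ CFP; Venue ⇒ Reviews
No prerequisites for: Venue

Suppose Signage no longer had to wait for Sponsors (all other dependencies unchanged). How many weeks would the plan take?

Original critical path: Venue→Reviews→Schedule→Sponsors→Signage = 9+7+8+2+9 = 35 ⇒ 35 weeks.
Without Sponsors→Signage, Signage's earliest start moves from 26 to 0.
After: Venue→Reviews→Schedule→Sponsors = 9+7+8+2 = 26 → 26 weeks.

26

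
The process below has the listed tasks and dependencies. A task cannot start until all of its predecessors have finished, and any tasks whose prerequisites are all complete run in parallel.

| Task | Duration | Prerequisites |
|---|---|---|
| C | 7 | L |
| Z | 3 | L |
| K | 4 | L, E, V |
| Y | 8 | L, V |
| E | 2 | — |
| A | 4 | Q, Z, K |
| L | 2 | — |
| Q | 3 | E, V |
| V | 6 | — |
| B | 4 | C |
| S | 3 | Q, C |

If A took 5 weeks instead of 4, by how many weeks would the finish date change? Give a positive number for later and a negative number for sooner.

The binding path is V→K→A = 6+4+4 = 14; finish at 14 weeks.
A is on the critical path; changing it to 5 makes that path 15 weeks.
That remains the longest chain; total 15 weeks.
Change in finish: 15 − 14 = +1 weeks.

1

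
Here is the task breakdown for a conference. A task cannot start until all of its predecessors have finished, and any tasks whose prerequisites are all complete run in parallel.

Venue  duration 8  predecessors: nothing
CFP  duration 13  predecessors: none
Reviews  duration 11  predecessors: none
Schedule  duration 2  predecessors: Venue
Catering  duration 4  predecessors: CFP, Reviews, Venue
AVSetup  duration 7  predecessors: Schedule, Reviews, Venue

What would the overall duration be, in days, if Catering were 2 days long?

18

Critical path before the change: Reviews→AVSetup = 11+7 = 18 giving 18 days.
Catering has 1 day of float (longest path through it is 17).
The critical path is still Reviews→AVSetup; finish is now 18 days.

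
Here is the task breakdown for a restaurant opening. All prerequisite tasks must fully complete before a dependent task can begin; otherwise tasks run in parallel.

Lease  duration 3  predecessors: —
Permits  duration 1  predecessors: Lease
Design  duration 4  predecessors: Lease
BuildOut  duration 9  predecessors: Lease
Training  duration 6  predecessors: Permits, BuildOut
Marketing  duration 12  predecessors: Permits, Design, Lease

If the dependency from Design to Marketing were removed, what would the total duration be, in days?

18

Before: longest chain Lease→Design→Marketing = 3+4+12 = 19, finish 19.
Without Design→Marketing, Marketing's earliest start moves from 7 to 4.
New critical path: Lease→BuildOut→Training = 3+9+6 = 18 ⇒ 18 days.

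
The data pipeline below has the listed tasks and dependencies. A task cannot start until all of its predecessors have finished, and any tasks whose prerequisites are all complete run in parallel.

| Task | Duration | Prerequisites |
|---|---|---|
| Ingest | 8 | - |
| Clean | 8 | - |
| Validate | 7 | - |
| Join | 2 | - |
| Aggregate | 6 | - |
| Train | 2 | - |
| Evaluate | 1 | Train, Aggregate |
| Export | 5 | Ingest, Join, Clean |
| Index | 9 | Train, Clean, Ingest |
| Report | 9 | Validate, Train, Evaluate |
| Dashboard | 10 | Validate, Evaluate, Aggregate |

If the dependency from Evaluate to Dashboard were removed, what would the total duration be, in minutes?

Original critical path: Ingest→Index = 8+9 = 17 ⇒ 17 minutes.
Dropping Evaluate→Dashboard doesn't change Dashboard's earliest start (7); another predecessor still binds.
New critical path: Ingest→Index = 8+9 = 17 ⇒ 17 minutes.

17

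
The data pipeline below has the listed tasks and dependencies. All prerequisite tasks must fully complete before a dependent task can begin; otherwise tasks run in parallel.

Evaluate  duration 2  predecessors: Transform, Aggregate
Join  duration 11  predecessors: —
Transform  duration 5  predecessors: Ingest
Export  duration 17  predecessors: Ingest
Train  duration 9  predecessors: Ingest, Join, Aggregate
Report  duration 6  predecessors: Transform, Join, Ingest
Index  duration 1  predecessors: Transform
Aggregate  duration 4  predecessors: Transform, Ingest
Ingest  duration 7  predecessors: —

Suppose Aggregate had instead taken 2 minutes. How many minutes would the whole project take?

24

Baseline: Ingest→Transform→Aggregate→Train = 7+5+4+9 = 25 → 25 minutes.
Aggregate lies on that path, so at 2 minutes the path becomes 23 minutes.
New critical path: Ingest→Export = 7+17 = 24 ⇒ 24 minutes.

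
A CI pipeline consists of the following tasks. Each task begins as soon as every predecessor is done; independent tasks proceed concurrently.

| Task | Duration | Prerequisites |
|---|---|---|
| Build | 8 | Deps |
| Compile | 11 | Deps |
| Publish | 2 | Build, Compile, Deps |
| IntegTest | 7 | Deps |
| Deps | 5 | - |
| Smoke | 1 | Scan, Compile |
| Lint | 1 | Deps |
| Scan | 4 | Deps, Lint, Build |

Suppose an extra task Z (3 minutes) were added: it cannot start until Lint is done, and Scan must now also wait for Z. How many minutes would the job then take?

Originally the job takes 18 minutes.
With Z inserted, Scan now waits for max(Deps, Lint, Build, Z).
New critical path: Deps→Compile→Publish = 5+11+2 = 18 ⇒ 18 minutes.

18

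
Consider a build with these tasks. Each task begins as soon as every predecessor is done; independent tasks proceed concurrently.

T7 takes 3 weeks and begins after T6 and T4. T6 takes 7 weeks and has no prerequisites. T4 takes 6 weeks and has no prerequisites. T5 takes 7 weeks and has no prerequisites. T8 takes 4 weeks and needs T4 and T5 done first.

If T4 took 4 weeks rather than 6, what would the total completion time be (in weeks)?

As given, the longest chain is T5→T8 = 7+4 = 11, so the finish is 11 weeks.
The longest path through T4 is only 10 weeks, so T4 has float 1.
No other chain overtakes it, so the finish is 11 weeks.

11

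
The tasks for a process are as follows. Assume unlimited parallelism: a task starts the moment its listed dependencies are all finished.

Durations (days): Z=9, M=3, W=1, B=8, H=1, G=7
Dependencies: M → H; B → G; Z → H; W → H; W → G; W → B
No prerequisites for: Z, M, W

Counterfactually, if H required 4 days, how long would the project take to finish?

16

As given, the longest chain is W→B→G = 1+8+7 = 16, so the finish is 16 days.
H has 6 days of float (longest path through it is 10).
No other chain overtakes it, so the finish is 16 days.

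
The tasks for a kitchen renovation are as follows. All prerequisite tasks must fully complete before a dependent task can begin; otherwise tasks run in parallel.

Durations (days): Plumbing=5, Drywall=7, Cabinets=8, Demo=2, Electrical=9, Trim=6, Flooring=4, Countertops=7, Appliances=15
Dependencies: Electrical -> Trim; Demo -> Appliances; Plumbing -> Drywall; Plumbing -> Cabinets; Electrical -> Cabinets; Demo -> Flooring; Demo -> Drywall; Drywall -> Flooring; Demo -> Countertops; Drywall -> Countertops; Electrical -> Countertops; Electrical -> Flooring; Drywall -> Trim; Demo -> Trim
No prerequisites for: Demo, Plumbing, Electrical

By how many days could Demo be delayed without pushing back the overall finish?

The longest chain is Plumbing→Drywall→Countertops = 5+7+7 = 19; overall finish 19 days.
Longest path through Demo: 17 days (earliest finish 2, latest finish 4).
Float = 19 − 17 = 2.

2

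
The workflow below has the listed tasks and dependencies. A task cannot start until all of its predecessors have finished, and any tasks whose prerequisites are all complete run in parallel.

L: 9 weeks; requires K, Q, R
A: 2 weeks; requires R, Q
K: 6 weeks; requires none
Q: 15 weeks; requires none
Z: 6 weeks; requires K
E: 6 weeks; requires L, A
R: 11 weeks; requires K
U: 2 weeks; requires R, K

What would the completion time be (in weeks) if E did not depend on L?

26

Before: longest chain K→R→L→E = 6+11+9+6 = 32, finish 32.
Without L→E, E's earliest start moves from 26 to 19.
After: K→R→L = 6+11+9 = 26 → 26 weeks.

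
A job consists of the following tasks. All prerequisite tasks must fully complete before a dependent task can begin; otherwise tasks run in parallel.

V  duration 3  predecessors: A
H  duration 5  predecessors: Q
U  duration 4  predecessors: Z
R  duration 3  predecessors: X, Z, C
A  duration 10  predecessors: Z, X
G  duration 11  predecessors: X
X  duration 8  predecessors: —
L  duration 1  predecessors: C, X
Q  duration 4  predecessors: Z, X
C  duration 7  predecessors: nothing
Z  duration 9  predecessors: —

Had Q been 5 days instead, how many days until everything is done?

Critical path before the change: Z→A→V = 9+10+3 = 22 giving 22 days.
Q has 4 days of float (longest path through it is 18).
That remains the longest chain; total 22 days.

22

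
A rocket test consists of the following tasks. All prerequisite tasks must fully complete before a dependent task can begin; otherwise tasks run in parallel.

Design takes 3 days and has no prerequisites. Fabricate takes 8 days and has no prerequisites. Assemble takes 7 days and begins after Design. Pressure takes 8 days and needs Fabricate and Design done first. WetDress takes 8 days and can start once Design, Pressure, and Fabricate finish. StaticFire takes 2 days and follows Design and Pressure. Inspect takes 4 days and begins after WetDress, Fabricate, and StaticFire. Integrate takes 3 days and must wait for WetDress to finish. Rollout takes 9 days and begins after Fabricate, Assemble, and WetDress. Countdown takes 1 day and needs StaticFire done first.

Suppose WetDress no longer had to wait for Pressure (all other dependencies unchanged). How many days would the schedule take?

25

With the dependency in place, Fabricate→Pressure→WetDress→Rollout = 8+8+8+9 = 33 sets the finish at 33 days.
Without Pressure→WetDress, WetDress's earliest start moves from 16 to 8.
After: Fabricate→WetDress→Rollout = 8+8+9 = 25 → 25 days.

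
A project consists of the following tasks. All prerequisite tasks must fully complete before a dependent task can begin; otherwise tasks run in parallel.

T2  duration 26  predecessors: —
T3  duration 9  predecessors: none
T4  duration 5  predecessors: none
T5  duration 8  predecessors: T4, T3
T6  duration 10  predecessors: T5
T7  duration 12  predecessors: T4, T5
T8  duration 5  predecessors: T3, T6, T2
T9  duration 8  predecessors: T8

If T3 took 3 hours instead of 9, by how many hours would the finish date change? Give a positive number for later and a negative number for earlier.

-1

Critical path before the change: T3→T5→T6→T8→T9 = 9+8+10+5+8 = 40 giving 40 hours.
T3 is on the critical path; changing it to 3 makes that path 34 hours.
The binding chain switches to T2→T8→T9 = 26+5+8 = 39; finish 39 hours.
Change in finish: 39 − 40 = -1 hours.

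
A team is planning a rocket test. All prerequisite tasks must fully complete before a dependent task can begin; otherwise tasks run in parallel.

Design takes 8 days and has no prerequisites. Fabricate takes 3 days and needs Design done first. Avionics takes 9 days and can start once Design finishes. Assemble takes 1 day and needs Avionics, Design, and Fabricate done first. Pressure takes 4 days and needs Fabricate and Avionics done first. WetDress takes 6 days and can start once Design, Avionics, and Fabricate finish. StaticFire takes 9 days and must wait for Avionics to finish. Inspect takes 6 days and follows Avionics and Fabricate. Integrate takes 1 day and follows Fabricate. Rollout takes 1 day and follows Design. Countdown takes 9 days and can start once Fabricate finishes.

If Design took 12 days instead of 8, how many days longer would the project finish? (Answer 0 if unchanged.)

Critical path before the change: Design→Avionics→StaticFire = 8+9+9 = 26 giving 26 days.
Design is on the critical path; changing it to 12 makes that path 30 days.
No other chain overtakes it, so the finish is 30 days.
Change in finish: 30 − 26 = +4 days.

4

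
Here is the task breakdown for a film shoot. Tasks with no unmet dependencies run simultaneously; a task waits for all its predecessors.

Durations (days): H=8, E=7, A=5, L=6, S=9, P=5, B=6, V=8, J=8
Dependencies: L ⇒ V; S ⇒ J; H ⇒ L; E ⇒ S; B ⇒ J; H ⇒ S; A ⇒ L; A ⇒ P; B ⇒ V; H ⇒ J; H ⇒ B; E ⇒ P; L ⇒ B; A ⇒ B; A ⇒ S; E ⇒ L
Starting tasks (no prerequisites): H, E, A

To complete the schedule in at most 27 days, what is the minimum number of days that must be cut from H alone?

1

Current finish: 28 days; target: 27.
H is on every critical path, so each day cut from H cuts the finish by one (this holds down to a finish of 27).
Need 28 − 27 = 1 day off H → H becomes 7 days, finish becomes 27.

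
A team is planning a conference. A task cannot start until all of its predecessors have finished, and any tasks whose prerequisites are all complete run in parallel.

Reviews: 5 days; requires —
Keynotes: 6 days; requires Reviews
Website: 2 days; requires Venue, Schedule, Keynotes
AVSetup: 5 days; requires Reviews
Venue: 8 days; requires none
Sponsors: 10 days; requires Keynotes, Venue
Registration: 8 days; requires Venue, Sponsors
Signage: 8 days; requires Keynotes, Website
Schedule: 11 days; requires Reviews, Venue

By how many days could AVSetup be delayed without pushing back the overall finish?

The longest chain is Venue→Schedule→Website→Signage = 8+11+2+8 = 29; overall finish 29 days.
Longest path through AVSetup: 10 days (earliest finish 10, latest finish 29).
Float = 29 − 10 = 19.

19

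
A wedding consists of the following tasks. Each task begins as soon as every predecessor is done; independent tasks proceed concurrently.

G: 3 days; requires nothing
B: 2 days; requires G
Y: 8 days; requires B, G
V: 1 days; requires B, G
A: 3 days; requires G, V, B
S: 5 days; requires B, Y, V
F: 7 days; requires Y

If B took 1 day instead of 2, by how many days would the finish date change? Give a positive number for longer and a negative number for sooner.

-1

As given, the longest chain is G→B→Y→F = 3+2+8+7 = 20, so the finish is 20 days.
B lies on that path, so at 1 day the path becomes 19 days.
No other chain overtakes it, so the finish is 19 days.
Change in finish: 19 − 20 = -1 days.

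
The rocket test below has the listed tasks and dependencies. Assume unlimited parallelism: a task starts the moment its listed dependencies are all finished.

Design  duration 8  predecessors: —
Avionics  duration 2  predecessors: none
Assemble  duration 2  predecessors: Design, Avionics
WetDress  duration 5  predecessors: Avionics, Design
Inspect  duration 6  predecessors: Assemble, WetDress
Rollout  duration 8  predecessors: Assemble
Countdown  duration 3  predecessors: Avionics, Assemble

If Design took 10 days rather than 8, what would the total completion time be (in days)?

21

Actual critical path: Design→WetDress→Inspect = 8+5+6 = 19 ⇒ 19 days.
Design lies on that path, so at 10 days the path becomes 21 days.
That remains the longest chain; total 21 days.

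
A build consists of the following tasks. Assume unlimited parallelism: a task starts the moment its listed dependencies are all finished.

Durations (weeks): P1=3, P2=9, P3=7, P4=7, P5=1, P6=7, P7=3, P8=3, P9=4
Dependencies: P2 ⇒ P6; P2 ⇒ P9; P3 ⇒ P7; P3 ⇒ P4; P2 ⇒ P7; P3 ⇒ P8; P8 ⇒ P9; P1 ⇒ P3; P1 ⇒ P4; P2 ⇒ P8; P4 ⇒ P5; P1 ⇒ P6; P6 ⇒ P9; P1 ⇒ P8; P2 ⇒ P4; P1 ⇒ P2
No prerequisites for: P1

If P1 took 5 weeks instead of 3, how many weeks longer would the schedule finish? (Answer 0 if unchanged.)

Baseline: P1→P2→P6→P9 = 3+9+7+4 = 23 → 23 weeks.
Since P1 is critical, the +2 change carries straight to that chain (now 25 weeks).
That remains the longest chain; total 25 weeks.
Change in finish: 25 − 23 = +2 weeks.

2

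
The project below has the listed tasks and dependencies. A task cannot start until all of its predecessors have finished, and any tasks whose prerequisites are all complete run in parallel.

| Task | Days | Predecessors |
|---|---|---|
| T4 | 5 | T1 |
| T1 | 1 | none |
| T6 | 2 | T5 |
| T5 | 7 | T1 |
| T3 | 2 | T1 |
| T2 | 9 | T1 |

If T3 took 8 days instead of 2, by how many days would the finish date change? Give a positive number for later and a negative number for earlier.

0

Baseline: T1→T2 = 1+9 = 10 → 10 days.
T3 is off the critical path — its longest chain is 3 days, giving 7 of slack.
That remains the longest chain; total 10 days.
Change in finish: 10 − 10 = +0 days.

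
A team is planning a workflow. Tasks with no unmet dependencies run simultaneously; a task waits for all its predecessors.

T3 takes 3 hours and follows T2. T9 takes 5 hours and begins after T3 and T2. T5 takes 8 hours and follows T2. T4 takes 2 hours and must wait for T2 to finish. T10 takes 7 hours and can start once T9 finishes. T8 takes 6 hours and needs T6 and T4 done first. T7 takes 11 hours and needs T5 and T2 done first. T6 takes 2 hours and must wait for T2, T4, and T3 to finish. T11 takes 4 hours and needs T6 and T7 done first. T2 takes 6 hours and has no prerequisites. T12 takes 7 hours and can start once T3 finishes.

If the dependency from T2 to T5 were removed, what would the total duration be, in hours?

Before: longest chain T2→T5→T7→T11 = 6+8+11+4 = 29, finish 29.
Without T2→T5, T5's earliest start moves from 6 to 0.
The longest chain is now T5→T7→T11 = 8+11+4 = 23, so the job takes 23 hours.

23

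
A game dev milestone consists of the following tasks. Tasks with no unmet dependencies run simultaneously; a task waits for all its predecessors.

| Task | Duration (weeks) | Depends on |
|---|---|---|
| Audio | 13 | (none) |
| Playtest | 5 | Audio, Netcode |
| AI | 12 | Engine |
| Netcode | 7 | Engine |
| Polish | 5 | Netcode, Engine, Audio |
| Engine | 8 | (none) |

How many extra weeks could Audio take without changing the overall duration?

Critical path: Engine→AI = 8+12 = 20, so the finish is 20 weeks.
Longest path through Audio: 18 weeks (earliest finish 13, latest finish 15).
Float = 20 − 18 = 2.

2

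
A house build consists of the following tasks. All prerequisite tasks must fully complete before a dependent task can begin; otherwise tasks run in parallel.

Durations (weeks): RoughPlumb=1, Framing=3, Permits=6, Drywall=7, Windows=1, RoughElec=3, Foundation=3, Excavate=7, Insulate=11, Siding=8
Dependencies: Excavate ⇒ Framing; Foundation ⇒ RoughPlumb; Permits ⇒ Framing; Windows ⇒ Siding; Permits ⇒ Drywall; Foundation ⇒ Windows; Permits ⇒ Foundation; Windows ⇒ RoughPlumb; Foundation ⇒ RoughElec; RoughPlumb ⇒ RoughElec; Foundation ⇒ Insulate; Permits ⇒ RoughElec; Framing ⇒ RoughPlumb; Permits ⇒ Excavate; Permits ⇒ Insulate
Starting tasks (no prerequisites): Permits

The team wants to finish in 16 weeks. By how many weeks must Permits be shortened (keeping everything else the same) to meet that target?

4

Current finish: 20 weeks; target: 16.
Permits is on every critical path, so each week cut from Permits cuts the finish by one (this holds down to a finish of 15).
Need 20 − 16 = 4 weeks off Permits → Permits becomes 2 weeks, finish becomes 16.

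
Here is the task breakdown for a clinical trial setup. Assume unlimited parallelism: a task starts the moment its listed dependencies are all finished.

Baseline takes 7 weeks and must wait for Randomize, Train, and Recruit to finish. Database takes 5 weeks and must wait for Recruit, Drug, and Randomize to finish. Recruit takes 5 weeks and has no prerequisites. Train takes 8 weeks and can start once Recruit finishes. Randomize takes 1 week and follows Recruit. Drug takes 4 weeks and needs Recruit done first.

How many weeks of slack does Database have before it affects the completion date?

Recruit→Train→Baseline = 5+8+7 = 20 sets the makespan at 20 weeks.
Longest path through Database: 14 weeks (earliest finish 14, latest finish 20).
So Database can slip 20 − 14 = 6 weeks.

6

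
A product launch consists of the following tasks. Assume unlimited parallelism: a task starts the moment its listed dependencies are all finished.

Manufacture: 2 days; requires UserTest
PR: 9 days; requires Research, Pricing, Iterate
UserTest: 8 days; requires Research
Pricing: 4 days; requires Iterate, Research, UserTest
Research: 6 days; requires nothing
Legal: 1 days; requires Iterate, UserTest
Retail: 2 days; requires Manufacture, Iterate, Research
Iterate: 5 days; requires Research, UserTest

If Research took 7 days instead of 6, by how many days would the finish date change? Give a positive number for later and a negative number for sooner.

1

Critical path before the change: Research→UserTest→Iterate→Pricing→PR = 6+8+5+4+9 = 32 giving 32 days.
Since Research is critical, the +1 change carries straight to that chain (now 33 days).
That remains the longest chain; total 33 days.
Change in finish: 33 − 32 = +1 days.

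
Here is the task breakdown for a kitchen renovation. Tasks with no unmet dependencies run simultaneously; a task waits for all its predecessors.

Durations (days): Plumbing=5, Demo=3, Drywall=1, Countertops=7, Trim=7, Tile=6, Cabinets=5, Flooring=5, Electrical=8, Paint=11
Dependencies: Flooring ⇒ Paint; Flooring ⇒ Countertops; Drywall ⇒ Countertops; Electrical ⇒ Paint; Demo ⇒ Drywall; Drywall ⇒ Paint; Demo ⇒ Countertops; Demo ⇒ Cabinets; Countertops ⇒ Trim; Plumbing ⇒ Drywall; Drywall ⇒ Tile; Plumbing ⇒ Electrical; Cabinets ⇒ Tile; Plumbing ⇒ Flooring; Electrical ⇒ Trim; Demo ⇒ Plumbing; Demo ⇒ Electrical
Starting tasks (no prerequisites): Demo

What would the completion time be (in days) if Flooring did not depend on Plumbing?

Original critical path: Demo→Plumbing→Electrical→Paint = 3+5+8+11 = 27 ⇒ 27 days.
Without Plumbing→Flooring, Flooring's earliest start moves from 8 to 0.
The longest chain is now Demo→Plumbing→Electrical→Paint = 3+5+8+11 = 27, so the kitchen renovation takes 27 days.

27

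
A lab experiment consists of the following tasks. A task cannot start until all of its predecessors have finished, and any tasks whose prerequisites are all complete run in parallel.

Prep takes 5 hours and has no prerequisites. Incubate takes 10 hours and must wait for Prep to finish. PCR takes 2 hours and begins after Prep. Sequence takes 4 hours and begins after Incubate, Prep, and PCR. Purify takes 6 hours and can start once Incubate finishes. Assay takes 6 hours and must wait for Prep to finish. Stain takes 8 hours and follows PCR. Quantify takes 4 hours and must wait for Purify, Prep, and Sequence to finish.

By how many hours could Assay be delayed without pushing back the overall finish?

Prep→Incubate→Purify→Quantify = 5+10+6+4 = 25 sets the makespan at 25 hours.
Longest path through Assay: 11 hours (earliest finish 11, latest finish 25).
So Assay can slip 25 − 11 = 14 hours.

14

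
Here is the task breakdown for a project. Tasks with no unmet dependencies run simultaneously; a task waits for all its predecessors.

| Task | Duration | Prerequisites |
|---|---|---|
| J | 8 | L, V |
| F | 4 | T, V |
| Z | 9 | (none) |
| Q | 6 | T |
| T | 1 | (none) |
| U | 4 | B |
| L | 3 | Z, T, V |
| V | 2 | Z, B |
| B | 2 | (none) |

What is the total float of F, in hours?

7

Critical path: Z→V→L→J = 9+2+3+8 = 22, so the finish is 22 hours.
F finishes as early as 15 and must finish by 22.
Slack of F = 18 − 11 = 7 hours.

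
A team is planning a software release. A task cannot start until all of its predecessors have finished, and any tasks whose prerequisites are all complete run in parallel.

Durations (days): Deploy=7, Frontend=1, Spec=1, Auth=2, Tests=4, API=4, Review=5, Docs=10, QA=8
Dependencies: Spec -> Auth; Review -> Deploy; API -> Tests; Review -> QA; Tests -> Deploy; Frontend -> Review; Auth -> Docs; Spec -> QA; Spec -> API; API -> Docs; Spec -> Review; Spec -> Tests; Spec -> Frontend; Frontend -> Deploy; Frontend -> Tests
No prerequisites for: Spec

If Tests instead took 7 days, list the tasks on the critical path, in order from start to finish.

Spec, API, Tests, Deploy

Baseline: Spec→API→Tests→Deploy = 1+4+4+7 = 16 → 16 days.
Tests is on the critical path; changing it to 7 makes that path 19 days.
That remains the longest chain; total 19 days.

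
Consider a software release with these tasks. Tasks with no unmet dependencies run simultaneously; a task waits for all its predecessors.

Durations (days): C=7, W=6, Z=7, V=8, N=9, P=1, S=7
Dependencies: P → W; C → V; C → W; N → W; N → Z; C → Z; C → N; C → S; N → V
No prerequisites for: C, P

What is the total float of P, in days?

17

C→N→V = 7+9+8 = 24 sets the makespan at 24 days.
P finishes as early as 1 and must finish by 18.
Float = 24 − 7 = 17.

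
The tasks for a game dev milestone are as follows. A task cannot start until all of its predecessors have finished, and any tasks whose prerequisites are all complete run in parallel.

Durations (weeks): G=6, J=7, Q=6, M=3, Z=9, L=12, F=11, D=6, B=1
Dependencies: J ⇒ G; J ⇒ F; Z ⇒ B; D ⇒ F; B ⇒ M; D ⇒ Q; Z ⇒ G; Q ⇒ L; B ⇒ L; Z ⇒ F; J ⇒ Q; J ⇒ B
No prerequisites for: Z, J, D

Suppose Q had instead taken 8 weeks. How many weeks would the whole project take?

As given, the longest chain is J→Q→L = 7+6+12 = 25, so the finish is 25 weeks.
Q is on the critical path; changing it to 8 makes that path 27 weeks.
The critical path is still J→Q→L; finish is now 27 weeks.

27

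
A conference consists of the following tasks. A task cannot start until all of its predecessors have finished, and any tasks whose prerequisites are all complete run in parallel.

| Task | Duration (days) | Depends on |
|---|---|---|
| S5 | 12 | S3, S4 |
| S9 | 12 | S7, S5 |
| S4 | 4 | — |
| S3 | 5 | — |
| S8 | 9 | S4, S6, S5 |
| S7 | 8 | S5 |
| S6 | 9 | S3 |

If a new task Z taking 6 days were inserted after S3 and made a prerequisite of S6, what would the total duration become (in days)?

37

Originally the plan takes 37 days.
With Z inserted, S6 now waits for max(S3, Z).
New critical path: S3→S5→S7→S9 = 5+12+8+12 = 37 ⇒ 37 days.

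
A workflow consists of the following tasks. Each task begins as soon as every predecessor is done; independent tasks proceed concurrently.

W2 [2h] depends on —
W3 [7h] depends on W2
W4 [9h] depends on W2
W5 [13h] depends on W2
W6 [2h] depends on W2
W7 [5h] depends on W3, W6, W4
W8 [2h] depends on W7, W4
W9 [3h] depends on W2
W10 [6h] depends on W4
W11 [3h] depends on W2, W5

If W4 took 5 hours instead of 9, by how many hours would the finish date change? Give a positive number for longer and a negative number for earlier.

As given, the longest chain is W2→W4→W7→W8 = 2+9+5+2 = 18, so the finish is 18 hours.
Since W4 is critical, the -4 change carries straight to that chain (now 14 hours).
New critical path: W2→W5→W11 = 2+13+3 = 18 ⇒ 18 hours.
Change in finish: 18 − 18 = +0 hours.

0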